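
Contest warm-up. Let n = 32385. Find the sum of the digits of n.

21

3+2+3+8+5 = 21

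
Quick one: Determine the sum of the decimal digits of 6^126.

423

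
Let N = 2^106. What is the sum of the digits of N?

2^106 = 81129638414606681695789005144064
Sum of its 32 digits: 142.

142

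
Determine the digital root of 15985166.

5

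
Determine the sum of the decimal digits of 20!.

54

20! = 2432902008176640000
Sum of its 19 digits: 54.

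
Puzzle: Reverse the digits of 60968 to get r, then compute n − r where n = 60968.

-25938

Reverse of 60968 is 86906.
60968 − 86906 = -25938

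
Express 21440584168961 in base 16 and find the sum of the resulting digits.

41

21440584168961 in base 16 is 138006673601.
Digit sum: 1+3+8+0+0+6+6+7+3+6+0+1 = 41.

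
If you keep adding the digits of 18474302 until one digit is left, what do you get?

1+8+4+7+4+3+0+2 = 29
2+9 = 11
1+1 = 2

2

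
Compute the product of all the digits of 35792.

1890

3×5×7×9×2 = 1890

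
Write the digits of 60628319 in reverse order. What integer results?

91382606

Reversing 60628319 gives 91382606.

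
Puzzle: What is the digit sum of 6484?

22

6+4+8+4 = 22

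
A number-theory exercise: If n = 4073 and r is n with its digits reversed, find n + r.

Reverse of 4073 is 3704.
4073 + 3704 = 7777

7777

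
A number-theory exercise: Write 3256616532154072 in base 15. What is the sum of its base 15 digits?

80

3256616532154072 in base 15 is 1A1771099A9817.
Digit sum: 1+10+1+7+7+1+0+9+9+10+9+8+1+7 = 80.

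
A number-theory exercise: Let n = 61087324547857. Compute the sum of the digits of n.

67

6+1+0+8+7+3+2+4+5+4+7+8+5+7 = 67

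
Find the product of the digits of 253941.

2×5×3×9×4×1 = 1080

1080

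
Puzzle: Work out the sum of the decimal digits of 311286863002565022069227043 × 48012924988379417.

311286863002565022069227043 × 48012924988379417 = 14945792803210094383902206771678490400973931
Sum of its 44 digits: 186.

186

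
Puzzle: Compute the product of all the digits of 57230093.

5×7×2×3×0×0×9×3 = 0

0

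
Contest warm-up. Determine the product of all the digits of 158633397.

1×5×8×6×3×3×3×9×7 = 408240

408240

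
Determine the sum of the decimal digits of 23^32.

169

23^32 = 37608910510519071039902074217516707306379521
Sum of its 44 digits: 169.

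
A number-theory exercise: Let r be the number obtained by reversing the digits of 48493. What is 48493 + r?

87977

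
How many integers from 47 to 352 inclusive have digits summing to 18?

6

The integers in [47, 352] that have digits summing to 18: 99, 189, 198, 279, 288, 297.
6 qualify.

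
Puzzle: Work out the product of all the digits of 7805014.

7×8×0×5×0×1×4 = 0

0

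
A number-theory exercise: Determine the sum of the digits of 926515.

28

9+2+6+5+1+5 = 28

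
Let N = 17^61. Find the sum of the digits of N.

17^61 = 1141258970201721810128501051901303399553000691993639838764066592228085041617
Sum of its 76 digits: 296.

296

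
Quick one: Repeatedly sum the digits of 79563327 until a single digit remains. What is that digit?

7+9+5+6+3+3+2+7 = 42
4+2 = 6

6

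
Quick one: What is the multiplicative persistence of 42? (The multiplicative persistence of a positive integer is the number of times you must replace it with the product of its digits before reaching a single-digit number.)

42 → 8 (1 step)

1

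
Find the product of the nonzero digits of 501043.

5×1×4×3 = 60

60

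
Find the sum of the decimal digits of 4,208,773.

4+2+0+8+7+7+3 = 31

31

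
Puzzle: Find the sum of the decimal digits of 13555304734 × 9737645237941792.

133

13555304734 × 9737645237941792 = 131996748591884929514043328
Sum of its 27 digits: 133.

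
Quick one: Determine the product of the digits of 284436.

2×8×4×4×3×6 = 4608

4608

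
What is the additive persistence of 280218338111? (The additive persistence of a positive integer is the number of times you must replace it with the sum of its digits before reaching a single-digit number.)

280218338111 → 38 → 11 → 2 (3 steps)

3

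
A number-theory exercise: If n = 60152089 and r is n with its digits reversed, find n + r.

158177195

Reverse of 60152089 is 98025106.
60152089 + 98025106 = 158177195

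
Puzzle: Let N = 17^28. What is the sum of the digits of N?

17^28 = 28351092476867700887730107366063041
Sum of its 35 digits: 145.

145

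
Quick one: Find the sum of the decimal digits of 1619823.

30

1+6+1+9+8+2+3 = 30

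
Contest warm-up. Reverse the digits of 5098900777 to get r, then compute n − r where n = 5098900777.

-2671198128

Reverse of 5098900777 is 7770098905.
5098900777 − 7770098905 = -2671198128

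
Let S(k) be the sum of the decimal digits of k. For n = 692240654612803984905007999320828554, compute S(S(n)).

First digit sum: 164.
1+6+4 = 11.

11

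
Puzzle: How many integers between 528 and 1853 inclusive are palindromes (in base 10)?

The integers in [528, 1853] that are palindromes (in base 10): 535, 545, 555, 565, 575, 585, …, 1661, 1771.
55 qualify.

55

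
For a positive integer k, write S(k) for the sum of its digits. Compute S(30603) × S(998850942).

648

S(30603) = 3+0+6+0+3 = 12.
S(998850942) = 9+9+8+8+5+0+9+4+2 = 54.
12 · 54 = 648.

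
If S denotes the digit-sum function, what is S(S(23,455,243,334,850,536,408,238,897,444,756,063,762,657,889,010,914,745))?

8

First digit sum: 242.
2+4+2 = 8.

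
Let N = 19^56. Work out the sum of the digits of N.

316

19^56 = 407569478172909828847318650548420153417875032325531352984650263038054881
Sum of its 72 digits: 316.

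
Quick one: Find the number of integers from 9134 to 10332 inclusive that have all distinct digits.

480

The integers in [9134, 10332] that have all distinct digits: 9134, 9135, 9136, 9137, 9138, 9140, …, 10328, 10329.
480 qualify.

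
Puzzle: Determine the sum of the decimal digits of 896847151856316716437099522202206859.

8+9+6+8+4+7+1+5+1+8+5+6+3+1+6+7+1+6+4+3+7+0+9+9+5+2+2+2+0+2+2+0+6+8+5+9 = 167

167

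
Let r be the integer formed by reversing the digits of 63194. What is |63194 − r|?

Reverse of 63194 is 49136.
|63194 − 49136| = 14058

14058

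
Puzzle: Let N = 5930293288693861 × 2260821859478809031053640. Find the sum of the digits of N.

5930293288693861 × 2260821859478809031053640 = 13407336700199556491331010773064229704040
Sum of its 41 digits: 146.

146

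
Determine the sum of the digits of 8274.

8+2+7+4 = 21

21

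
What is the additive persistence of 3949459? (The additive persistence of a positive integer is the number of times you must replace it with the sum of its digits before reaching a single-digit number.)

2

3949459 → 43 → 7 (2 steps)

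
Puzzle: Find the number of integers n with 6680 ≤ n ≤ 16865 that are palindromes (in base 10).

102

The integers in [6680, 16865] that are palindromes (in base 10): 6776, 6886, 6996, 7007, 7117, 7227, …, 16761, 16861.
102 qualify.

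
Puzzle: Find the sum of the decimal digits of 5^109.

5^109 = 15407439555097886824447823540679418548304813185723105561919510364532470703125
Sum of its 77 digits: 329.

329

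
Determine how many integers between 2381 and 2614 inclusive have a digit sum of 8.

The integers in [2381, 2614] that have a digit sum of 8: 2402, 2411, 2420, 2501, 2510, 2600.
6 qualify.

6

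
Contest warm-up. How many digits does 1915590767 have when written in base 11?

1915590767 in base 11 is 8A3334772, which has 9 digits.

9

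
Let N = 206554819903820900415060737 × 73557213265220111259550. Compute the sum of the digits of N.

206

206554819903820900415060737 × 73557213265220111259550 = 15193596938624485801770103077685050441610821288350
Sum of its 50 digits: 206.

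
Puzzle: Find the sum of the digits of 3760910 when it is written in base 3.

3760910 in base 3 is 21002001222222.
Digit sum: 2+1+0+0+2+0+0+1+2+2+2+2+2+2 = 18.

18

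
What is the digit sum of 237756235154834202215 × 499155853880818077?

174

237756235154834202215 × 499155853880818077 = 118677416574199843124043673643845440555
Sum of its 39 digits: 174.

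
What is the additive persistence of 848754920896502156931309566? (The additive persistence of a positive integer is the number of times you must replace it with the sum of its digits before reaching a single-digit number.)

848754920896502156931309566 → 131 → 5 (2 steps)

2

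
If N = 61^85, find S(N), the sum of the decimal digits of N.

718

61^85 = 56628619688824402347179147090143177825850292764051430833571157736559158347988881464626150179503751977237228125619148845710948774193974693771444739977101
Sum of its 152 digits: 718.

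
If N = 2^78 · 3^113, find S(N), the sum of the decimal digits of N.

315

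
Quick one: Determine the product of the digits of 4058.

4×0×5×8 = 0

0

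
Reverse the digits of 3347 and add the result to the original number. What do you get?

Reverse of 3347 is 7433.
3347 + 7433 = 10780

10780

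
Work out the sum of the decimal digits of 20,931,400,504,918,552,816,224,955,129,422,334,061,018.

146

2+0+9+3+1+4+0+0+5+0+4+9+1+8+5+5+2+8+1+6+2+2+4+9+5+5+1+2+9+4+2+2+3+3+4+0+6+1+0+1+8 = 146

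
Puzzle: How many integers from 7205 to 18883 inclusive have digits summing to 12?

376

The integers in [7205, 18883] that have digits summing to 12: 7212, 7221, 7230, 7302, 7311, 7320, …, 18210, 18300.
376 qualify.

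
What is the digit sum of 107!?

107! = 12265202031961379393517517010387338887131568154382945052653251412013535324922144249034658613287059061933743916719318560380966506520420000368175349760000000000000000000000000
Sum of its 173 digits: 594.

594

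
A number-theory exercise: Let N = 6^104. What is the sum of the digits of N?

378

6^104 = 846700936056091894301310586236842935416138248772949513519821268414868295354679296
Sum of its 81 digits: 378.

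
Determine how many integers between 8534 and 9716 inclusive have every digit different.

The integers in [8534, 9716] that have every digit different: 8534, 8536, 8537, 8539, 8540, 8541, …, 9715, 9716.
605 qualify.

605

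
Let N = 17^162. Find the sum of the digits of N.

17^162 = 21514203056031250170958548164957900044739416772087448373919373822932566180480136753540140623286841596049743890908945644607614064281814348377092452075918858037020758603825757602545440461576992732019489
Sum of its 200 digits: 874.

874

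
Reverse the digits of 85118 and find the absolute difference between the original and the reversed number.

Reverse of 85118 is 81158.
|85118 − 81158| = 3960

3960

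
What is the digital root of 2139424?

7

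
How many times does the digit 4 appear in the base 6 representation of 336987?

1

336987 in base 6 is 11120043.
The digit 4 appears 1 time.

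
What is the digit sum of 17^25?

152

17^25 = 5770627412348402378939569991057
Sum of its 31 digits: 152.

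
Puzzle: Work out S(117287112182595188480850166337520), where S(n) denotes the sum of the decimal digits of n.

135

1+1+7+2+8+7+1+1+2+1+8+2+5+9+5+1+8+8+4+8+0+8+5+0+1+6+6+3+3+7+5+2+0 = 135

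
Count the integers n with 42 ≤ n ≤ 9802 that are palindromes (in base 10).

184

The integers in [42, 9802] that are palindromes (in base 10): 44, 55, 66, 77, 88, 99, …, 9669, 9779.
184 qualify.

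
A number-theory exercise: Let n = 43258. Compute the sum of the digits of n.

22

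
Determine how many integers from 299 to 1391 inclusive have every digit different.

The integers in [299, 1391] that have every digit different: 301, 302, 304, 305, 306, 307, …, 1389, 1390.
666 qualify.

666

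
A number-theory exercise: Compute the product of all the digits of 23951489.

2×3×9×5×1×4×8×9 = 77760

77760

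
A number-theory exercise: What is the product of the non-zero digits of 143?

12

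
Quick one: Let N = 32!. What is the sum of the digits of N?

32! = 263130836933693530167218012160000000
Sum of its 36 digits: 108.

108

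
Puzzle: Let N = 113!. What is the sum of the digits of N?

113! = 22311927486598136465966070212187151182564399087952213171022161345724023063584214692821047352118139068425569179220877461124773845924561575264739138192463311667200000000000000000000000000
Sum of its 185 digits: 666.

666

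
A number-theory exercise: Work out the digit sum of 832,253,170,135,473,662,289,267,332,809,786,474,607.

176

8+3+2+2+5+3+1+7+0+1+3+5+4+7+3+6+6+2+2+8+9+2+6+7+3+3+2+8+0+9+7+8+6+4+7+4+6+0+7 = 176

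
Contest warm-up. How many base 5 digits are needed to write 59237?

7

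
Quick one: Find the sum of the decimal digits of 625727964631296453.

87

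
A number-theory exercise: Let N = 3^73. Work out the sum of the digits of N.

3^73 = 67585198634817523235520443624317923
Sum of its 35 digits: 153.

153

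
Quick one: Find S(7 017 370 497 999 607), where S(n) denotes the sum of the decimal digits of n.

7+0+1+7+3+7+0+4+9+7+9+9+9+6+0+7 = 85

85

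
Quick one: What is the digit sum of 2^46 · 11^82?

418

2^46 · 11^82 = 1744134543151003968722856859406547256431102742646109789659611158470121841035099956695020603172716544
Sum of its 100 digits: 418.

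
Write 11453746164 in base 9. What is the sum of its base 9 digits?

44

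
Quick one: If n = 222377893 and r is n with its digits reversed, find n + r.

Reverse of 222377893 is 398773222.
222377893 + 398773222 = 621151115

621151115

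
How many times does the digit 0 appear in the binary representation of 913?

5

913 in base 2 is 1110010001.
The digit 0 appears 5 times.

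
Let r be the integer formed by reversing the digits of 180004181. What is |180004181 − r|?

1395900

Reverse of 180004181 is 181400081.
|180004181 − 181400081| = 1395900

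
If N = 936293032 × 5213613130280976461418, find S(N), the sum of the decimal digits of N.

162

936293032 × 5213613130280976461418 = 4881469645425786462981690239376
Sum of its 31 digits: 162.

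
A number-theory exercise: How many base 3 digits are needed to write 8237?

8237 in base 3 is 102022002, which has 9 digits.

9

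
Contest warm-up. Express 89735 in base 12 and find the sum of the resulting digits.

89735 in base 12 is 43B1B.
Digit sum: 4+3+11+1+11 = 30.

30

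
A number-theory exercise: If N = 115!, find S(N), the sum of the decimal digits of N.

648

115! = 292509369349301569068815180481773552003419272043053514672100535242441942363589054622883930786268803187059211939585703515345785120071002251720730101703194015956992000000000000000000000000000
Sum of its 189 digits: 648.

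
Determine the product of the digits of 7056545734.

0

7×0×5×6×5×4×5×7×3×4 = 0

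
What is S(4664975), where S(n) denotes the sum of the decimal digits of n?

41

4+6+6+4+9+7+5 = 41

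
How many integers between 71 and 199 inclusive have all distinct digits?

98

The integers in [71, 199] that have all distinct digits: 71, 72, 73, 74, 75, 76, …, 197, 198.
98 qualify.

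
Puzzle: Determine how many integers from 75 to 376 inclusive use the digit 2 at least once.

The integers in [75, 376] that use the digit 2 at least once: 82, 92, 102, 112, 120, 121, …, 362, 372.
138 qualify.

138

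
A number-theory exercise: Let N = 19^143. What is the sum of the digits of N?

19^143 = 727385997190058586047467056350557269258939114010882783008625471438853503942058396792359315930038965310927778125392320780769118367758653198154788479532222384809177756923216706465469659
Sum of its 183 digits: 874.

874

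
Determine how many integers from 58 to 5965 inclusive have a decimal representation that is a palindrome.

143

The integers in [58, 5965] that have a decimal representation that is a palindrome: 66, 77, 88, 99, 101, 111, …, 5775, 5885.
143 qualify.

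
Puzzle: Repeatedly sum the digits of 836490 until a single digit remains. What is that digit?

3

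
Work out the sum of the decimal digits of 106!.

639

106! = 114628056373470835453434738414834942870388487424139673389282723476762012382449946252660360871841673476016298287096435143747350528228224302506311680000000000000000000000000
Sum of its 171 digits: 639.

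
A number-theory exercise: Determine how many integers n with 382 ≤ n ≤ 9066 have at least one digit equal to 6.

The integers in [382, 9066] that have at least one digit equal to 6: 386, 396, 406, 416, 426, 436, …, 9065, 9066.
3107 qualify.

3107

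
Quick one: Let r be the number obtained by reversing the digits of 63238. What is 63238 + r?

Reverse of 63238 is 83236.
63238 + 83236 = 146474

146474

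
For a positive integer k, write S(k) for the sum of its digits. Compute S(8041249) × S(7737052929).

S(8041249) = 8+0+4+1+2+4+9 = 28.
S(7737052929) = 7+7+3+7+0+5+2+9+2+9 = 51.
28 · 51 = 1428.

1428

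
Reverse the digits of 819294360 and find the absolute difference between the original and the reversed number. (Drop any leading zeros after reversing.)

755801442

Reverse of 819294360 is 63492918.
|819294360 − 63492918| = 755801442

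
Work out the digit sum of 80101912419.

36

8+0+1+0+1+9+1+2+4+1+9 = 36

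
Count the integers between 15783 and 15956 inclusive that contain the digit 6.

27

The integers in [15783, 15956] that contain the digit 6: 15786, 15796, 15806, 15816, 15826, 15836, …, 15946, 15956.
27 qualify.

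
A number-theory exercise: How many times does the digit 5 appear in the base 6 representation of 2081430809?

2081430809 in base 6 is 542312141425.
The digit 5 appears 2 times.

2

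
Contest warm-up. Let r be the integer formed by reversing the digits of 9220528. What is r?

Reversing 9220528 gives 8250229.

8250229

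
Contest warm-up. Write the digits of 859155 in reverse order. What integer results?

551958

Reversing 859155 gives 551958.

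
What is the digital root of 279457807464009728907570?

2+7+9+4+5+7+8+0+7+4+6+4+0+0+9+7+2+8+9+0+7+5+7+0 = 117
1+1+7 = 9

9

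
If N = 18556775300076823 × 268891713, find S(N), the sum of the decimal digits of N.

18556775300076823 × 268891713 = 4989763098193745968067799
Sum of its 25 digits: 153.

153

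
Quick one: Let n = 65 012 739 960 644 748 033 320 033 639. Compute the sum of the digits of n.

6+5+0+1+2+7+3+9+9+6+0+6+4+4+7+4+8+0+3+3+3+2+0+0+3+3+6+3+9 = 116

116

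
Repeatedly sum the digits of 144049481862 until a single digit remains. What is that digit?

1+4+4+0+4+9+4+8+1+8+6+2 = 51
5+1 = 6

6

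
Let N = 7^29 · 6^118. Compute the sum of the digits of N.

477

7^29 · 6^118 = 213644002523457975803222751455994021509629833472410026605816709960621262169042791527063129411573359293948175174336512
Sum of its 117 digits: 477.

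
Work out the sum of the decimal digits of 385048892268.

3+8+5+0+4+8+8+9+2+2+6+8 = 63

63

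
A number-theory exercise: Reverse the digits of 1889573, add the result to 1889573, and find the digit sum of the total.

Reversal of 1889573 is 3759881; 1889573 + 3759881 = 5649454.
Digit sum of 5649454: 5+6+4+9+4+5+4 = 37.

37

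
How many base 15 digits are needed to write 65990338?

7

65990338 in base 15 is 5BD7A5D, which has 7 digits.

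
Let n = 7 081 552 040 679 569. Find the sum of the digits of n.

74

7+0+8+1+5+5+2+0+4+0+6+7+9+5+6+9 = 74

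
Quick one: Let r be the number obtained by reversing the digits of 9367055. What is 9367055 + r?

Reverse of 9367055 is 5507639.
9367055 + 5507639 = 14874694

14874694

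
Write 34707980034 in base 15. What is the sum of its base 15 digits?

34707980034 in base 15 is D820EAE09.
Digit sum: 13+8+2+0+14+10+14+0+9 = 70.

70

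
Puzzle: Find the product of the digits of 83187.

1344

8×3×1×8×7 = 1344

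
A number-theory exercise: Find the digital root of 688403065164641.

6+8+8+4+0+3+0+6+5+1+6+4+6+4+1 = 62
6+2 = 8

8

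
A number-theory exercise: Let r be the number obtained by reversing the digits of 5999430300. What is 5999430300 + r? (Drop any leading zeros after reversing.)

6029780295

Reverse of 5999430300 is 30349995.
5999430300 + 30349995 = 6029780295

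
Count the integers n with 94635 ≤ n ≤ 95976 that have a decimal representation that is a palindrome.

The integers in [94635, 95976] that have a decimal representation that is a palindrome: 94649, 94749, 94849, 94949, 95059, 95159, …, 95859, 95959.
14 qualify.

14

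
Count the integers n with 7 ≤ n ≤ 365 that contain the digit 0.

63

The integers in [7, 365] that contain the digit 0: 10, 20, 30, 40, 50, 60, …, 350, 360.
63 qualify.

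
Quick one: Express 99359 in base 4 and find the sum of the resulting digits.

99359 in base 4 is 120100133.
Digit sum: 1+2+0+1+0+0+1+3+3 = 11.

11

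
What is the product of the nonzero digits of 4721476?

4×7×2×1×4×7×6 = 9408

9408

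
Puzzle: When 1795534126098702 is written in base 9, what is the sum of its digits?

1795534126098702 in base 9 is 8643411373045616.
Digit sum: 8+6+4+3+4+1+1+3+7+3+0+4+5+6+1+6 = 62.

62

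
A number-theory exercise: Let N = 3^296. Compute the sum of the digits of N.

3^296 = 1690018259982572543102790461507263160079798711423918968783706050350234533055544155479014890810974585040129437538246840034734725095872787340321
Sum of its 142 digits: 603.

603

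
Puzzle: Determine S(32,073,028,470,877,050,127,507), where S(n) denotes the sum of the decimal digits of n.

3+2+0+7+3+0+2+8+4+7+0+8+7+7+0+5+0+1+2+7+5+0+7 = 85

85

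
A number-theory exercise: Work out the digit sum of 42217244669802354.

4+2+2+1+7+2+4+4+6+6+9+8+0+2+3+5+4 = 69

69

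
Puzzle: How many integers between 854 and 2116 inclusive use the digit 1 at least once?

The integers in [854, 2116] that use the digit 1 at least once: 861, 871, 881, 891, 901, 910, …, 2115, 2116.
1059 qualify.

1059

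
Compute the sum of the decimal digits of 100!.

100! = 93326215443944152681699238856266700490715968264381621468592963895217599993229915608941463976156518286253697920827223758251185210916864000000000000000000000000
Sum of its 158 digits: 648.

648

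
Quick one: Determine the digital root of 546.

6

5+4+6 = 15
1+5 = 6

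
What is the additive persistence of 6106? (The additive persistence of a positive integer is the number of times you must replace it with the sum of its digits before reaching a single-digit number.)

2

6106 → 13 → 4 (2 steps)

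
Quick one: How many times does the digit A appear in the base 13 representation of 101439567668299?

2

101439567668299 in base 13 is 447A9303806A3.
The digit A appears 2 times.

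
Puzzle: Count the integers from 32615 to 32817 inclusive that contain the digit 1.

The integers in [32615, 32817] that contain the digit 1: 32615, 32616, 32617, 32618, 32619, 32621, …, 32816, 32817.
41 qualify.

41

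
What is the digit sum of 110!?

657

110! = 15882455415227429404253703127090772871724410234473563207581748318444567162948183030959960131517678520479243672638179990208521148623422266876757623911219200000000000000000000000000
Sum of its 179 digits: 657.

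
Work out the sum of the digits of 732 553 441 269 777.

7+3+2+5+5+3+4+4+1+2+6+9+7+7+7 = 72

72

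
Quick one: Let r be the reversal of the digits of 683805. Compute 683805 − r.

175419

Reverse of 683805 is 508386.
683805 − 508386 = 175419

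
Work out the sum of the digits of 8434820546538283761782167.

8+4+3+4+8+2+0+5+4+6+5+3+8+2+8+3+7+6+1+7+8+2+1+6+7 = 118

118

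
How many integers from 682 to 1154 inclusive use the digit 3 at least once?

The integers in [682, 1154] that use the digit 3 at least once: 683, 693, 703, 713, 723, 730, …, 1143, 1153.
93 qualify.

93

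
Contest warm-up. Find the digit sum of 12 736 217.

29

1+2+7+3+6+2+1+7 = 29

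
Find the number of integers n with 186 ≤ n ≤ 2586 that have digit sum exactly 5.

35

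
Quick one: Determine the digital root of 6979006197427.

4

6+9+7+9+0+0+6+1+9+7+4+2+7 = 67
6+7 = 13
1+3 = 4
(Equivalently, 6979006197427 mod 9 = 4.)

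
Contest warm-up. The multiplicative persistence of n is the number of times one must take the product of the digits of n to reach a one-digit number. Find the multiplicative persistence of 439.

2

439 → 108 → 0 (2 steps)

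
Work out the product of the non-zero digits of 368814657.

967680

3×6×8×8×1×4×6×5×7 = 967680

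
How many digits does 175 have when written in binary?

8

175 in base 2 is 10101111, which has 8 digits.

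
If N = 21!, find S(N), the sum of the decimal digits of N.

21! = 51090942171709440000
Sum of its 20 digits: 63.

63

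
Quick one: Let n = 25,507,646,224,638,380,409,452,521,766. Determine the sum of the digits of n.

122

2+5+5+0+7+6+4+6+2+2+4+6+3+8+3+8+0+4+0+9+4+5+2+5+2+1+7+6+6 = 122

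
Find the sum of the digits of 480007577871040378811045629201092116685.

4+8+0+0+0+7+5+7+7+8+7+1+0+4+0+3+7+8+8+1+1+0+4+5+6+2+9+2+0+1+0+9+2+1+1+6+6+8+5 = 153

153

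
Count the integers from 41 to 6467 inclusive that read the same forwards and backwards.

The integers in [41, 6467] that read the same forwards and backwards: 44, 55, 66, 77, 88, 99, …, 6336, 6446.
151 qualify.

151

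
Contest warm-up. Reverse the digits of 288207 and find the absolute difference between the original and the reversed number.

Reverse of 288207 is 702882.
|288207 − 702882| = 414675

414675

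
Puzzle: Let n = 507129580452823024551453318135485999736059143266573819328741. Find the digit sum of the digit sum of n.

13

First digit sum: 265.
2+6+5 = 13.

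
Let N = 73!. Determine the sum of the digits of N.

315

73! = 4470115461512684340891257138125051110076800700282905015819080092370422104067183317016903680000000000000000
Sum of its 106 digits: 315.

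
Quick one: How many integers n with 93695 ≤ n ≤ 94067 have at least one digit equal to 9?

The integers in [93695, 94067] that have at least one digit equal to 9: 93695, 93696, 93697, 93698, 93699, 93700, …, 94066, 94067.
373 qualify.

373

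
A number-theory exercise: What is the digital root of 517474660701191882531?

5+1+7+4+7+4+6+6+0+7+0+1+1+9+1+8+8+2+5+3+1 = 86
8+6 = 14
1+4 = 5

5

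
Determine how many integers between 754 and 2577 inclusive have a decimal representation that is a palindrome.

41

The integers in [754, 2577] that have a decimal representation that is a palindrome: 757, 767, 777, 787, 797, 808, …, 2442, 2552.
41 qualify.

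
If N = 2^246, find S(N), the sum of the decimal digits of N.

2^246 = 113078212145816597093331040047546785012958969400039613319782796882727665664
Sum of its 75 digits: 334.

334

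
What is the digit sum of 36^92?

36^92 = 151296914269081685901957184097571302596718090703718896314018460612892566581646735062081091813502365411336573225931623528175304412792470630301696
Sum of its 144 digits: 603.

603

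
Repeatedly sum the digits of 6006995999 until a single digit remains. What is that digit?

8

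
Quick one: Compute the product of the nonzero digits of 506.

5×6 = 30

30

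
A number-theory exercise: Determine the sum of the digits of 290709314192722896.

81

2+9+0+7+0+9+3+1+4+1+9+2+7+2+2+8+9+6 = 81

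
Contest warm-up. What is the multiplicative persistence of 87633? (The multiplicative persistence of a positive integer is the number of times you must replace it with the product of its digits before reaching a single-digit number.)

2

87633 → 3024 → 0 (2 steps)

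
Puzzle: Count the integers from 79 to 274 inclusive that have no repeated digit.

143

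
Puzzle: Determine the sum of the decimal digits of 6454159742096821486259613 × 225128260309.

126

6454159742096821486259613 × 225128260309 = 1453013754494641533040158422217600417
Sum of its 37 digits: 126.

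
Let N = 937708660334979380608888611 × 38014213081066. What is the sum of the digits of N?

210

937708660334979380608888611 × 38014213081066 = 35646256821934847783789799820268307139326
Sum of its 41 digits: 210.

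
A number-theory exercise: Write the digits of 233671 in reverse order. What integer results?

176332

Reversing 233671 gives 176332.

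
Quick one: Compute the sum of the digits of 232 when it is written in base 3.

232 in base 3 is 22121.
Digit sum: 2+2+1+2+1 = 8.

8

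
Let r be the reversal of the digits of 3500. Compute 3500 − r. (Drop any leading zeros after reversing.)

Reverse of 3500 is 53.
3500 − 53 = 3447

3447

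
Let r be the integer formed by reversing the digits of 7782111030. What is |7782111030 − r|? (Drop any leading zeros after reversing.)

Reverse of 7782111030 is 301112877.
|7782111030 − 301112877| = 7480998153

7480998153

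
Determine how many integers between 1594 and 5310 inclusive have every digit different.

1916

The integers in [1594, 5310] that have every digit different: 1594, 1596, 1597, 1598, 1602, 1603, …, 5309, 5310.
1916 qualify.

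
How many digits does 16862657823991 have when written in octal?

15

16862657823991 in base 8 is 365304456542367, which has 15 digits.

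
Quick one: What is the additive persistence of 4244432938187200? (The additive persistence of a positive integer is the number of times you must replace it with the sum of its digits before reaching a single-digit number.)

2

4244432938187200 → 61 → 7 (2 steps)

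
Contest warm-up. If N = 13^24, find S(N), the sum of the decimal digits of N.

13^24 = 542800770374370512771595361
Sum of its 27 digits: 109.

109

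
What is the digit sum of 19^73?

424

19^73 = 2233638411813024816853081773648251688534529753590642239923912316757382599022775822751448518259
Sum of its 94 digits: 424.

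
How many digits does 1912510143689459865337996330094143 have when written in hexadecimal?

1912510143689459865337996330094143 in base 16 is 5E4B45902BC1D4EB719D15D34E3F, which has 28 digits.

28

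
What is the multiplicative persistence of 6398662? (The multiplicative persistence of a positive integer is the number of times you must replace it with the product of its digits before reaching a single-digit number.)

6398662 → 93312 → 162 → 12 → 2 (4 steps)

4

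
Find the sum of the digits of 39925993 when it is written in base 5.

39925993 in base 5 is 40210112433.
Digit sum: 4+0+2+1+0+1+1+2+4+3+3 = 21.

21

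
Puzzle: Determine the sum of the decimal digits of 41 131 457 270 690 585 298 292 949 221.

4+1+1+3+1+4+5+7+2+7+0+6+9+0+5+8+5+2+9+8+2+9+2+9+4+9+2+2+1 = 127

127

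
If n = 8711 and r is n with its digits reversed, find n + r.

9889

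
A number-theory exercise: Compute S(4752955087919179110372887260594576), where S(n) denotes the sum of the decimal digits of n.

4+7+5+2+9+5+5+0+8+7+9+1+9+1+7+9+1+1+0+3+7+2+8+8+7+2+6+0+5+9+4+5+7+6 = 169

169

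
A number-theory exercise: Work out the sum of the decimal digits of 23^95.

596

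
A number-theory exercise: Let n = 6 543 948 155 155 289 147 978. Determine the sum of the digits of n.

6+5+4+3+9+4+8+1+5+5+1+5+5+2+8+9+1+4+7+9+7+8 = 116

116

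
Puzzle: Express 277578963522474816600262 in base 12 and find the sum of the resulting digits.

277578963522474816600262 in base 12 is 604A1A16173179A458799A.
Digit sum: 6+0+4+10+1+10+1+6+1+7+3+1+7+9+10+4+5+8+7+9+9+10 = 128.

128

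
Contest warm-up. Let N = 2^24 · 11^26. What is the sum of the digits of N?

2^24 · 11^26 = 19995382209958154159377218719973376
Sum of its 35 digits: 184.

184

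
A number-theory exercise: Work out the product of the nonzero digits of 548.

160

5×4×8 = 160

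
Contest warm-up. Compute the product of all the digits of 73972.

7×3×9×7×2 = 2646

2646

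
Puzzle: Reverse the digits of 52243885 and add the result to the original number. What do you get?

Reverse of 52243885 is 58834225.
52243885 + 58834225 = 111078110

111078110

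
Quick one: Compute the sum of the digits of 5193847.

5+1+9+3+8+4+7 = 37

37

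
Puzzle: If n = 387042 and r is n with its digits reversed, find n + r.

627825

Reverse of 387042 is 240783.
387042 + 240783 = 627825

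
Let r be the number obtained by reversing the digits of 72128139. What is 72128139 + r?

165310266

Reverse of 72128139 is 93182127.
72128139 + 93182127 = 165310266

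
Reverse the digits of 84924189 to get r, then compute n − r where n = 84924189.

Reverse of 84924189 is 98142948.
84924189 − 98142948 = -13218759

-13218759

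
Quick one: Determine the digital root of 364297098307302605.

3+6+4+2+9+7+0+9+8+3+0+7+3+0+2+6+0+5 = 74
7+4 = 11
1+1 = 2

2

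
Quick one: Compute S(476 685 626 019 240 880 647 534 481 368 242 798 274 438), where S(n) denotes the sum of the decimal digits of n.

4+7+6+6+8+5+6+2+6+0+1+9+2+4+0+8+8+0+6+4+7+5+3+4+4+8+1+3+6+8+2+4+2+7+9+8+2+7+4+4+3+8 = 201

201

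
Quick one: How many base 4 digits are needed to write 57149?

8

57149 in base 4 is 31330331, which has 8 digits.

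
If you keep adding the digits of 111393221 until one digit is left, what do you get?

5

1+1+1+3+9+3+2+2+1 = 23
2+3 = 5
(Equivalently, 111393221 mod 9 = 5.)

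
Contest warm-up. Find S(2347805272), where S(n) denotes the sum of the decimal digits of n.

2+3+4+7+8+0+5+2+7+2 = 40

40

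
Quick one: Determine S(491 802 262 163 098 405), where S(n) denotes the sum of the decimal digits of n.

70

4+9+1+8+0+2+2+6+2+1+6+3+0+9+8+4+0+5 = 70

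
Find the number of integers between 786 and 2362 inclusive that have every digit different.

800

The integers in [786, 2362] that have every digit different: 786, 789, 790, 791, 792, 793, …, 2360, 2361.
800 qualify.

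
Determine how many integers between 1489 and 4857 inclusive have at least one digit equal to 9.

886

The integers in [1489, 4857] that have at least one digit equal to 9: 1489, 1490, 1491, 1492, 1493, 1494, …, 4839, 4849.
886 qualify.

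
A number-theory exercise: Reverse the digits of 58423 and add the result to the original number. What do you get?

90908

Reverse of 58423 is 32485.
58423 + 32485 = 90908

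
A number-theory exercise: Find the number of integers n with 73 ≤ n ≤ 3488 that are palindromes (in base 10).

118

The integers in [73, 3488] that are palindromes (in base 10): 77, 88, 99, 101, 111, 121, …, 3333, 3443.
118 qualify.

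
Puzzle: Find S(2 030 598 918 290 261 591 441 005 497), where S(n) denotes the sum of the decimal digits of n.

114

2+0+3+0+5+9+8+9+1+8+2+9+0+2+6+1+5+9+1+4+4+1+0+0+5+4+9+7 = 114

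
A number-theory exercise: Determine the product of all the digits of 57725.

5×7×7×2×5 = 2450

2450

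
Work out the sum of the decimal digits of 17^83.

422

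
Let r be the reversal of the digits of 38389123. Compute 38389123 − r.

Reverse of 38389123 is 32198383.
38389123 − 32198383 = 6190740

6190740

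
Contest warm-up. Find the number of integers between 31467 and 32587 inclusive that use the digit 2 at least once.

The integers in [31467, 32587] that use the digit 2 at least once: 31472, 31482, 31492, 31502, 31512, 31520, …, 32586, 32587.
686 qualify.

686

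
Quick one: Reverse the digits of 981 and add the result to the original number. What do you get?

1170

Reverse of 981 is 189.
981 + 189 = 1170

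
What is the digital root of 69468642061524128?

2

6+9+4+6+8+6+4+2+0+6+1+5+2+4+1+2+8 = 74
7+4 = 11
1+1 = 2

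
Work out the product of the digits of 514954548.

576000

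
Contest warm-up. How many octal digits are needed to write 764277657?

764277657 in base 8 is 5543371631, which has 10 digits.

10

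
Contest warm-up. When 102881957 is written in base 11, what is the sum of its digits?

37

102881957 in base 11 is 5308A812.
Digit sum: 5+3+0+8+10+8+1+2 = 37.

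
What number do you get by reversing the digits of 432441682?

286144234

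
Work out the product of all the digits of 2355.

150

2×3×5×5 = 150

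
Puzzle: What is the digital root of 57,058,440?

5+7+0+5+8+4+4+0 = 33
3+3 = 6

6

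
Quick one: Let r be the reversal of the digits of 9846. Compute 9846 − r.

3357

Reverse of 9846 is 6489.
9846 − 6489 = 3357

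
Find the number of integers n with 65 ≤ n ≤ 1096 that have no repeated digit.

733

The integers in [65, 1096] that have no repeated digit: 65, 67, 68, 69, 70, 71, …, 1095, 1096.
733 qualify.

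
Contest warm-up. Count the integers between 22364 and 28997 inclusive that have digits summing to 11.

93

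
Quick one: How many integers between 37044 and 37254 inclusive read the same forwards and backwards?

2

The integers in [37044, 37254] that read the same forwards and backwards: 37073, 37173.
2 qualify.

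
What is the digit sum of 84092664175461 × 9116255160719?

117

84092664175461 × 9116255160719 = 766610183768156112170916459
Sum of its 27 digits: 117.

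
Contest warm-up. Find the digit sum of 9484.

25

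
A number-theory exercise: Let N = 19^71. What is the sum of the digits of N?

19^71 = 6187364021642728024523772226172442350511162752328648864055158772181115232750071531167447419
Sum of its 91 digits: 352.

352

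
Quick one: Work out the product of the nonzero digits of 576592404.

5×7×6×5×9×2×4×4 = 302400

302400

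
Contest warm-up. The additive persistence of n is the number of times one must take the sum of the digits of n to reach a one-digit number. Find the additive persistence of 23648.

2

23648 → 23 → 5 (2 steps)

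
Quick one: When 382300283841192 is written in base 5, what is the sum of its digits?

382300283841192 in base 5 is 400102101440130404232.
Digit sum: 4+0+0+1+0+2+1+0+1+4+4+0+1+3+0+4+0+4+2+3+2 = 36.

36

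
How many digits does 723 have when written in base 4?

5

723 in base 4 is 23103, which has 5 digits.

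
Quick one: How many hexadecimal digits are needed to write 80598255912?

10

80598255912 in base 16 is 12C407C928, which has 10 digits.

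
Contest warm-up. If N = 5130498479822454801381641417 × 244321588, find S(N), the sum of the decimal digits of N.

137

5130498479822454801381641417 × 244321588 = 1253491535821808115131787225048010196
Sum of its 37 digits: 137.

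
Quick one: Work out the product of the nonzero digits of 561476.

5×6×1×4×7×6 = 5040

5040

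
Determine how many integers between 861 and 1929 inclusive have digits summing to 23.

24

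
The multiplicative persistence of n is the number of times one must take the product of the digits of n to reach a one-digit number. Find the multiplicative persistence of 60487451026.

60487451026 → 0 (1 step)

1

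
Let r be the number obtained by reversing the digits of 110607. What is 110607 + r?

816618

Reverse of 110607 is 706011.
110607 + 706011 = 816618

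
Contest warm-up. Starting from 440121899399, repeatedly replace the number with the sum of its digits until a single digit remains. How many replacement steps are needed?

3

440121899399 → 59 → 14 → 5 (3 steps)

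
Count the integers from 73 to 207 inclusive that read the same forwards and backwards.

The integers in [73, 207] that read the same forwards and backwards: 77, 88, 99, 101, 111, 121, …, 191, 202.
14 qualify.

14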